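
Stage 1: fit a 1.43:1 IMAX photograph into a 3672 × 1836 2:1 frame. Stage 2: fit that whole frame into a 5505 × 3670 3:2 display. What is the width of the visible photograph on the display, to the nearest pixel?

3936 px

First fit — 1.43:1 IMAX into 3672×1836 spans the height: 2625.48 × 1836.00.
2:1 in 5505×3670: fills the width, so the intermediate becomes 5505.00 × 2752.50 — a scale of ×1.4992.
Applying the same ×1.4992: 2625.48 → 3936.07.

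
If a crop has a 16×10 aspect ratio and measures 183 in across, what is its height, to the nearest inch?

114 in

183 × 10/16 = 114.38.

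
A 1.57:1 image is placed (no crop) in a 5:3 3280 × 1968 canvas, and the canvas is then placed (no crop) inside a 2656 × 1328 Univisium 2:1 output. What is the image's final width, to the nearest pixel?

2085 px

Inside the 3280×1968 canvas the image is height-limited at 3089.76 × 1968.00.
5:3 in 2656×1328: fills the height, so the intermediate becomes 2213.33 × 1328.00 — a scale of ×0.6748.
The image scales with it: width 3089.76 × 0.6748 ≈ 2084.96.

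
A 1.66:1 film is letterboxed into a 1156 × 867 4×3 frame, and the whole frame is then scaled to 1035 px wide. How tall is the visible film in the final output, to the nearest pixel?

623 px

In the 1156×867 frame the film fills the width: height = 1156 / 1.660 ≈ 696.39 px.
The frame scales by 1035/1156 = 0.8953; 696.39 × 0.8953 ≈ 623.49 px.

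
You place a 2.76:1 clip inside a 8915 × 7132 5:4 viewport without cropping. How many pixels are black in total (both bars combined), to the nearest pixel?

2.76:1 is wider than 5:4, so it spans the full width.
The clip is 8915 / 2.760 ≈ 3230.0725 px tall.
Black = 7132 − 3230.0725 = 3901.9275 px.
That's 3901.9275 × 8915 ≈ 34785684 black pixels.

34785684 pixels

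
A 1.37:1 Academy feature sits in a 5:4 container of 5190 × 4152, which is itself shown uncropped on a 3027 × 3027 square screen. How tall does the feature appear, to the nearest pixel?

1.37:1 Academy in 5190×4152: fills the width, so the feature is 5190.00 × 3788.32.
5:4 in 3027×3027: fills the width, so the intermediate becomes 3027.00 × 2421.60 — a scale of ×0.5832.
Applying the same ×0.5832: 3788.32 → 2209.49.

2209 px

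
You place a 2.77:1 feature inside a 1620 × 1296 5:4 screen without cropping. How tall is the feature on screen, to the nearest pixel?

585 px

2.77:1 (2.770) > 5:4 (1.250), so the feature fills the width.
That makes the image 584.84 px tall (1620 / 2.770).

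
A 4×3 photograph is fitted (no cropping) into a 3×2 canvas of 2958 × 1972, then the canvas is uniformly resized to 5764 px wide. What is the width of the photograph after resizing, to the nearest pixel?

5124 px

Fitted into 2958×1972, the photograph spans the height; its width is 1972 × 4/3 ≈ 2629.33 px.
Resizing to 5764 px wide multiplies everything by 1.9486: 2629.33 → 5123.56 px.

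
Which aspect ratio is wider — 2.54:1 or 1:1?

2.54:1

2.54 and 1; 2.54 > 1.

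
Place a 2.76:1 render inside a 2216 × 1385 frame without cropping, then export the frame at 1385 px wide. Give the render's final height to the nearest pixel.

502 px

In the 2216×1385 frame the render fills the width: height = 2216 / 2.760 ≈ 802.90 px.
Scaling 2216 → 1385 is ×0.6250, so the height becomes 802.90 × 0.6250 ≈ 501.81 px.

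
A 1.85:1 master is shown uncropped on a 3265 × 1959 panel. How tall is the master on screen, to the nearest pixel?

Since 1.850 > 1.667, the master is width-limited.
The master is 3265 / 1.850 ≈ 1764.86 px tall.

1765 px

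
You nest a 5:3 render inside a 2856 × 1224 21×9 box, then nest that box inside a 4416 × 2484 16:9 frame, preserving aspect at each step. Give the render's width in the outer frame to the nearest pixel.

5:3 in 2856×1224: fills the height, so the render is 2040.00 × 1224.00.
Second fit — the 21×9 canvas into 4416×2484 spans the width: 4416.00 × 1892.57 (×1.5462 from 2856×1224).
The render scales with it: width 2040.00 × 1.5462 ≈ 3154.29.

3154 px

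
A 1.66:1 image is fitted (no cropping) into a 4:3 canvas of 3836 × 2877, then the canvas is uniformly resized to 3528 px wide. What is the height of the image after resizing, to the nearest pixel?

2125 px

In the 3836×2877 frame the image fills the width: height = 3836 / 1.660 ≈ 2310.84 px.
The frame scales by 3528/3836 = 0.9197; 2310.84 × 0.9197 ≈ 2125.30 px.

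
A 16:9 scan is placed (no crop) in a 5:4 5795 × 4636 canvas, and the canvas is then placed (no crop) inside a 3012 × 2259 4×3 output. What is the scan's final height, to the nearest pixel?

16:9 in 5795×4636: fills the width, so the scan is 5795.00 × 3259.69.
The 5:4 canvas is height-limited in 3012×2259, giving 2823.75 × 2259.00; scale factor 0.4873.
The scan scales with it: height 3259.69 × 0.4873 ≈ 1588.36.

1588 px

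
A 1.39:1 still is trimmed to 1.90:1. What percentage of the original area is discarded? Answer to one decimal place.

26.8%

1.90:1 is wider than 1.39:1, so the crop keeps the full width and trims the height.
Area ratio = (1.390)/(1.900) = 73.16%; the remaining 26.84% is cropped out.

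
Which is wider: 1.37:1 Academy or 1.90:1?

1.37 and 1.9; 1.9 > 1.37.

1.90:1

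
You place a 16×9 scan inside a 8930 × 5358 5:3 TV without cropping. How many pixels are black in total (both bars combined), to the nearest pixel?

2990434 pixels

Since 1.778 > 1.667, the scan is width-limited.
The scan is 8930 × 9/16 ≈ 5023.1250 px tall.
Leftover height: 5358 − 5023.1250 = 334.8750 px.
That's 334.8750 × 8930 ≈ 2990434 black pixels.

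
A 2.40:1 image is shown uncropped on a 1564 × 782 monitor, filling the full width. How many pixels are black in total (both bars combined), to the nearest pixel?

203841 pixels

The image is 1564 / 2.400 ≈ 651.6667 px tall.
Leftover height: 782 − 651.6667 = 130.3333 px.
Bar area = 130.3333 × 1564 ≈ 203841 px.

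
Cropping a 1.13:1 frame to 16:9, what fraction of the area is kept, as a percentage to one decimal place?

63.6%

Going from 1.13:1 to 16:9 means cutting height while keeping width.
Fraction kept = (1.130)/(1.778) ≈ 63.56%.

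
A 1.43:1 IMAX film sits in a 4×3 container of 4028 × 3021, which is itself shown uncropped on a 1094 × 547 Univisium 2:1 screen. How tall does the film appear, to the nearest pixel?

Inside the 4028×3021 canvas the film is width-limited at 4028.00 × 2816.78.
4×3 in 1094×547: fills the height, so the intermediate becomes 729.33 × 547.00 — a scale of ×0.1811.
The film scales with it: height 2816.78 × 0.1811 ≈ 510.02.

510 px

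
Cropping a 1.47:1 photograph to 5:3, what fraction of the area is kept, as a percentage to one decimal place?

88.2%

5:3 is wider than 1.47:1, so the crop keeps the full width and trims the height.
Fraction kept = (1.470)/(1.667) ≈ 88.20%.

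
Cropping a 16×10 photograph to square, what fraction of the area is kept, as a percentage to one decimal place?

The height stays; only width is cut (since square is narrower than 16×10).
Area ratio = (1.000)/(1.600) = 62.50% retained.

62.5%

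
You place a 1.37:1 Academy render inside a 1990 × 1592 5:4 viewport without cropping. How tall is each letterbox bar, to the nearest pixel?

1.37:1 Academy (1.370) > 5:4 (1.250), so the render fills the width.
Content height = 1990 / 1.370 ≈ 1452.55 px.
Leftover height: 1592 − 1452.55 = 139.45 px → 69.72 each side.

70 px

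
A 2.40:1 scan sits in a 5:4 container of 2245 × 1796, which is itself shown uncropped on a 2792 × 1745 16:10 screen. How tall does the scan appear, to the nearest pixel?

2.40:1 in 2245×1796: fills the width, so the scan is 2245.00 × 935.42.
5:4 in 2792×1745: fills the height, so the intermediate becomes 2181.25 × 1745.00 — a scale of ×0.9716.
Applying the same ×0.9716: 935.42 → 908.85.

909 px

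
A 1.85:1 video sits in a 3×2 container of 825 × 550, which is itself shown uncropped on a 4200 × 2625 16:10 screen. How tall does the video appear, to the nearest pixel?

2128 px

Inside the 825×550 canvas the video is width-limited at 825.00 × 445.95.
Second fit — the 3×2 canvas into 4200×2625 spans the height: 3937.50 × 2625.00 (×4.7727 from 825×550).
Applying the same ×4.7727: 445.95 → 2128.38.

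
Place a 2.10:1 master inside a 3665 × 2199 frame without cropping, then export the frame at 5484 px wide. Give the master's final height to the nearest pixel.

2611 px

In the 3665×2199 frame the master fills the width: height = 3665 / 2.100 ≈ 1745.24 px.
The frame scales by 5484/3665 = 1.4963; 1745.24 × 1.4963 ≈ 2611.43 px.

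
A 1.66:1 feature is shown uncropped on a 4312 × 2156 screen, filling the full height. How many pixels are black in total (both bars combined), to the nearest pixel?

1580434 pixels

Content width = 2156 × 1.660 ≈ 3578.9600 px.
4312 − 3578.9600 = 733.0400 px of bars.
That's 733.0400 × 2156 ≈ 1580434 black pixels.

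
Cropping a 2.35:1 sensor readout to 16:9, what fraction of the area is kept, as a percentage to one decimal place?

75.7%

The height stays; only width is cut (since 16:9 is narrower than 2.35:1).
(1.778)/(2.350) ≈ 0.757 of the area survives.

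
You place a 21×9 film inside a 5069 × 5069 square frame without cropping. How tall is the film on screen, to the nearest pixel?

21×9 is wider than square, so it spans the full width.
Content height = 5069 × 9/21 ≈ 2172.43 px.

2172 px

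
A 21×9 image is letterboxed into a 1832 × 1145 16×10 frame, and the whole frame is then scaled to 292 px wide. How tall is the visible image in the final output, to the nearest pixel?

Fitted into 1832×1145, the image spans the width; its height is 1832 × 9/21 ≈ 785.14 px.
Scaling 1832 → 292 is ×0.1594, so the height becomes 785.14 × 0.1594 ≈ 125.14 px.

125 px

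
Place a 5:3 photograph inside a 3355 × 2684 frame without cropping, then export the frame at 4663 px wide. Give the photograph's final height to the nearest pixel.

2798 px

Fitted into 3355×2684, the photograph spans the width; its height is 3355 × 3/5 ≈ 2013.00 px.
Scaling 3355 → 4663 is ×1.3899, so the height becomes 2013.00 × 1.3899 ≈ 2797.80 px.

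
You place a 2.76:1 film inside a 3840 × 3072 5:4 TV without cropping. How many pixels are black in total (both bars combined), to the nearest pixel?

6453871 pixels

2.76:1 (2.760) > 5:4 (1.250), so the film fills the width.
The film is 3840 / 2.760 ≈ 1391.3043 px tall.
Black = 3072 − 1391.3043 = 1680.6957 px.
That's 1680.6957 × 3840 ≈ 6453871 black pixels.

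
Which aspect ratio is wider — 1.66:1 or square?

1.66:1

1.66 and square = 1; 1.66 > 1.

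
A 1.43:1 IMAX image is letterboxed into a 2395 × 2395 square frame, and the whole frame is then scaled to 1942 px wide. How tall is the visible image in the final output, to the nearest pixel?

1358 px

In the 2395×2395 frame the image fills the width: height = 2395 / 1.430 ≈ 1674.83 px.
The frame scales by 1942/2395 = 0.8109; 1674.83 × 0.8109 ≈ 1358.04 px.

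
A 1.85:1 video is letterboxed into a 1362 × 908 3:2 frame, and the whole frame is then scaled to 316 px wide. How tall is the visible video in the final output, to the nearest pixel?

171 px

At 1362×908 the video is width-limited, so height = 1362 / 1.850 ≈ 736.22 px.
The frame scales by 316/1362 = 0.2320; 736.22 × 0.2320 ≈ 170.81 px.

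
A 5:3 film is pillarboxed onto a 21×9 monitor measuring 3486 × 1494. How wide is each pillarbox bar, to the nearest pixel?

498 px

Since 1.667 < 2.333, the film is height-limited.
Content width = 1494 × 5/3 ≈ 2490.00 px.
3486 − 2490.00 = 996.00 px of bars (498.00 each).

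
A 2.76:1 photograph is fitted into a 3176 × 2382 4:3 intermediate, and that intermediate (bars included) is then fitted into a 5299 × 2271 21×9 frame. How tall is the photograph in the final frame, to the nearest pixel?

Inside the 3176×2382 canvas the photograph is width-limited at 3176.00 × 1150.72.
The 4:3 canvas is height-limited in 5299×2271, giving 3028.00 × 2271.00; scale factor 0.9534.
Applying the same ×0.9534: 1150.72 → 1097.10.

1097 px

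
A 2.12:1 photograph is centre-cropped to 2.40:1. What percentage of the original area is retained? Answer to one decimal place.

88.3%

2.40:1 is wider than 2.12:1, so the crop keeps the full width and trims the height.
Fraction kept = (2.120)/(2.400) ≈ 88.33%.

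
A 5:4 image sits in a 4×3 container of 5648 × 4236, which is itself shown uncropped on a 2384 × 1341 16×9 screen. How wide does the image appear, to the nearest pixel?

First fit — 5:4 into 5648×4236 spans the height: 5295.00 × 4236.00.
The 4×3 canvas is height-limited in 2384×1341, giving 1788.00 × 1341.00; scale factor 0.3166.
Applying the same ×0.3166: 5295.00 → 1676.25.

1676 px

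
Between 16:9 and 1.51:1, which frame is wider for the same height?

16:9

16:9 = 1.778 and 1.51; 1.778 > 1.51.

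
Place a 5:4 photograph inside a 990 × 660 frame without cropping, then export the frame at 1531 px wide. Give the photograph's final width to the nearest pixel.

At 990×660 the photograph is height-limited, so width = 660 × 5/4 ≈ 825.00 px.
The frame scales by 1531/990 = 1.5465; 825.00 × 1.5465 ≈ 1275.83 px.

1276 px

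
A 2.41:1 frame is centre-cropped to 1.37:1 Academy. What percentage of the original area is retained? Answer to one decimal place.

56.8%

The height stays; only width is cut (since 1.37:1 Academy is narrower than 2.41:1).
Fraction kept = (1.370)/(2.410) ≈ 56.85%.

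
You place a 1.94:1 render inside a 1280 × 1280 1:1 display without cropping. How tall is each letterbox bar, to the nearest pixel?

1.94:1 is wider than 1:1, so it spans the full width.
That makes the image 659.79 px tall (1280 / 1.940).
Black = 1280 − 659.79 = 620.21 px, or 310.10 per bar.

310 px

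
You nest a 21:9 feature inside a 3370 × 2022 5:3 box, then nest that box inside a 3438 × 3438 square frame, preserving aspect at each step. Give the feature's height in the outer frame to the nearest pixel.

First fit — 21:9 into 3370×2022 spans the width: 3370.00 × 1444.29.
Second fit — the 5:3 canvas into 3438×3438 spans the width: 3438.00 × 2062.80 (×1.0202 from 3370×2022).
The feature scales with it: height 1444.29 × 1.0202 ≈ 1473.43.

1473 px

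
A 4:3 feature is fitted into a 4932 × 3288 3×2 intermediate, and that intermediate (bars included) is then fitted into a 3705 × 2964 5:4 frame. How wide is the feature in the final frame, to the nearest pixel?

First fit — 4:3 into 4932×3288 spans the height: 4384.00 × 3288.00.
The 3×2 canvas is width-limited in 3705×2964, giving 3705.00 × 2470.00; scale factor 0.7512.
So the feature's width is 4384.00 × 0.7512 ≈ 3293.33.

3293 px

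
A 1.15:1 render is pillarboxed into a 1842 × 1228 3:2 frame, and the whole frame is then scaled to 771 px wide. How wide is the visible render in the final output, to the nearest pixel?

591 px

In the 1842×1228 frame the render fills the height: width = 1228 × 1.150 ≈ 1412.20 px.
Resizing to 771 px wide multiplies everything by 0.4186: 1412.20 → 591.10 px.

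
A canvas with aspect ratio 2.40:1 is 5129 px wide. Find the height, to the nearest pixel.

2137 px

Height = 5129 / 2.400 = 2137.08.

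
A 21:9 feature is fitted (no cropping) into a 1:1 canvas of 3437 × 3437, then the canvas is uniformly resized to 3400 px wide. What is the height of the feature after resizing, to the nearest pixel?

1457 px

At 3437×3437 the feature is width-limited, so height = 3437 × 9/21 ≈ 1473.00 px.
Resizing to 3400 px wide multiplies everything by 0.9892: 1473.00 → 1457.14 px.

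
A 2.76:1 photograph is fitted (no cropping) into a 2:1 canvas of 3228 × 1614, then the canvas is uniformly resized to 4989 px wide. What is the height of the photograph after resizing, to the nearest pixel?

In the 3228×1614 frame the photograph fills the width: height = 3228 / 2.760 ≈ 1169.57 px.
Scaling 3228 → 4989 is ×1.5455, so the height becomes 1169.57 × 1.5455 ≈ 1807.61 px.

1808 px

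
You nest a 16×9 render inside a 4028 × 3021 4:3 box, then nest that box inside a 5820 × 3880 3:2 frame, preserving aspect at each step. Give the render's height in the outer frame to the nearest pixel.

First fit — 16×9 into 4028×3021 spans the width: 4028.00 × 2265.75.
4:3 in 5820×3880: fills the height, so the intermediate becomes 5173.33 × 3880.00 — a scale of ×1.2843.
Applying the same ×1.2843: 2265.75 → 2910.00.

2910 px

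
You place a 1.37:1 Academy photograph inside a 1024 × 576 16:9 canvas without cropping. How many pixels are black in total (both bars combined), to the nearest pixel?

135291 pixels

Since 1.370 < 1.778, the photograph is height-limited.
Content width = 576 × 1.370 ≈ 789.1200 px.
Black = 1024 − 789.1200 = 234.8800 px.
Bar area = 234.8800 × 576 ≈ 135291 px.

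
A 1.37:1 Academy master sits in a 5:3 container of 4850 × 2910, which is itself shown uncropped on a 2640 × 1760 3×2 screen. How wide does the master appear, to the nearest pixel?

2170 px

First fit — 1.37:1 Academy into 4850×2910 spans the height: 3986.70 × 2910.00.
Second fit — the 5:3 canvas into 2640×1760 spans the width: 2640.00 × 1584.00 (×0.5443 from 4850×2910).
Applying the same ×0.5443: 3986.70 → 2170.08.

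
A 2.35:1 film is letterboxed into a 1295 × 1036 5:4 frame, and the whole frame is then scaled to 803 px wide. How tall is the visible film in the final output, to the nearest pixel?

342 px

In the 1295×1036 frame the film fills the width: height = 1295 / 2.350 ≈ 551.06 px.
Resizing to 803 px wide multiplies everything by 0.6201: 551.06 → 341.70 px.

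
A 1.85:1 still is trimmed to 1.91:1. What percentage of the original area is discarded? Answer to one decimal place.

The width stays; only height is cut (since 1.91:1 is wider than 1.85:1).
(1.850)/(1.910) ≈ 0.969 of the area survives, leaving 3.14% discarded.

3.1%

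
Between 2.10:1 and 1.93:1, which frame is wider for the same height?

2.1 and 1.93; 2.1 > 1.93.

2.10:1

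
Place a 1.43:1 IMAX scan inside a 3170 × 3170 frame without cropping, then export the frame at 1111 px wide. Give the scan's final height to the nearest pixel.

At 3170×3170 the scan is width-limited, so height = 3170 / 1.430 ≈ 2216.78 px.
Scaling 3170 → 1111 is ×0.3505, so the height becomes 2216.78 × 0.3505 ≈ 776.92 px.

777 px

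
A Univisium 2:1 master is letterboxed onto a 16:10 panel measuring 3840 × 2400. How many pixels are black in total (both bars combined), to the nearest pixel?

1843200 pixels

Univisium 2:1 is wider than 16:10, so it spans the full width.
That makes the image 1920.0000 px tall (3840 × 1/2).
Black = 2400 − 1920.0000 = 480.0000 px.
Bar area = 480.0000 × 3840 ≈ 1843200 px.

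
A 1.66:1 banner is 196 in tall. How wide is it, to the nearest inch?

At 1.66:1, 196 × 1.660 ≈ 325.36.

325 in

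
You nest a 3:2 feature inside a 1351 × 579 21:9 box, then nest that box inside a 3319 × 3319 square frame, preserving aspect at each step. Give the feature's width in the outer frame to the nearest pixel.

2134 px

3:2 in 1351×579: fills the height, so the feature is 868.50 × 579.00.
The 21:9 canvas is width-limited in 3319×3319, giving 3319.00 × 1422.43; scale factor 2.4567.
So the feature's width is 868.50 × 2.4567 ≈ 2133.64.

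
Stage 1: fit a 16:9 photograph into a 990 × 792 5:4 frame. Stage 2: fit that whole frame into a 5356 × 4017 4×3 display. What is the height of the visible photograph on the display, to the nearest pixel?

Inside the 990×792 canvas the photograph is width-limited at 990.00 × 556.88.
5:4 in 5356×4017: fills the height, so the intermediate becomes 5021.25 × 4017.00 — a scale of ×5.0720.
Applying the same ×5.0720: 556.88 → 2824.45.

2824 px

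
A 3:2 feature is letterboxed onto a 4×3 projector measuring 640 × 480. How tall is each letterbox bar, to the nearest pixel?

27 px

3:2 (1.500) > 4×3 (1.333), so the feature fills the width.
Content height = 640 × 2/3 ≈ 426.67 px.
480 − 426.67 = 53.33 px of bars (26.67 each).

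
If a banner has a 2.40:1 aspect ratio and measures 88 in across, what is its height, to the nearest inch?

At 2.40:1, 88 / 2.400 ≈ 36.67.

37 in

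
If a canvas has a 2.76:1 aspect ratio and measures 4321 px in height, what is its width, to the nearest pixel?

At 2.76:1, 4321 × 2.760 ≈ 11925.96.

11926 px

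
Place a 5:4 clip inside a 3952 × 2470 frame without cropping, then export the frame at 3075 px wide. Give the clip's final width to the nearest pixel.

In the 3952×2470 frame the clip fills the height: width = 2470 × 5/4 ≈ 3087.50 px.
Resizing to 3075 px wide multiplies everything by 0.7781: 3087.50 → 2402.34 px.

2402 px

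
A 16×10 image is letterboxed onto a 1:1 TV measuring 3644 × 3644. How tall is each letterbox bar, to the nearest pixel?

683 px

16×10 (1.600) > 1:1 (1.000), so the image fills the width.
That makes the image 2277.50 px tall (3644 × 10/16).
Leftover height: 3644 − 2277.50 = 1366.50 px → 683.25 each side.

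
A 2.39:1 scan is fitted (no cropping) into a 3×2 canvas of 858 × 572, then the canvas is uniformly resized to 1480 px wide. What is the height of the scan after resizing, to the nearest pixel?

Fitted into 858×572, the scan spans the width; its height is 858 / 2.390 ≈ 359.00 px.
The frame scales by 1480/858 = 1.7249; 359.00 × 1.7249 ≈ 619.25 px.

619 px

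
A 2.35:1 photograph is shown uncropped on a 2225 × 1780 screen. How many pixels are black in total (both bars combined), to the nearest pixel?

1853851 pixels

2.35:1 (2.350) > 5:4 (1.250), so the photograph fills the width.
The photograph is 2225 / 2.350 ≈ 946.8085 px tall.
Black = 1780 − 946.8085 = 833.1915 px.
Bar area = 833.1915 × 2225 ≈ 1853851 px.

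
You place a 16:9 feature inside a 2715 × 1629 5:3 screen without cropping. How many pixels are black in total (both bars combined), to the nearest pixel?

276421 pixels

Since 1.778 > 1.667, the feature is width-limited.
Content height = 2715 × 9/16 ≈ 1527.1875 px.
Black = 1629 − 1527.1875 = 101.8125 px.
That's 101.8125 × 2715 ≈ 276421 black pixels.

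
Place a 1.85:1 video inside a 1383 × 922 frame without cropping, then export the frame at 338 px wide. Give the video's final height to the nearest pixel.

At 1383×922 the video is width-limited, so height = 1383 / 1.850 ≈ 747.57 px.
The frame scales by 338/1383 = 0.2444; 747.57 × 0.2444 ≈ 182.70 px.

183 px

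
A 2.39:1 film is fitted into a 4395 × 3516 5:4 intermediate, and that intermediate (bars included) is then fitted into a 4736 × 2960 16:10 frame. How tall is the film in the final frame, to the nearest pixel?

2.39:1 in 4395×3516: fills the width, so the film is 4395.00 × 1838.91.
Second fit — the 5:4 canvas into 4736×2960 spans the height: 3700.00 × 2960.00 (×0.8419 from 4395×3516).
So the film's height is 1838.91 × 0.8419 ≈ 1548.12.

1548 px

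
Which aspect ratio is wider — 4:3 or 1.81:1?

4:3 = 1.333 and 1.81; 1.81 > 1.333.

1.81:1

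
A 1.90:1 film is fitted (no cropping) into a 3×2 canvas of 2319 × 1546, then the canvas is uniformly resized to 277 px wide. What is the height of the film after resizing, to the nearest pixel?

In the 2319×1546 frame the film fills the width: height = 2319 / 1.900 ≈ 1220.53 px.
Resizing to 277 px wide multiplies everything by 0.1194: 1220.53 → 145.79 px.

146 px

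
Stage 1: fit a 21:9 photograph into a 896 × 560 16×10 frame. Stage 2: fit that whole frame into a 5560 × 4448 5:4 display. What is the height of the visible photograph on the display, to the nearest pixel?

21:9 in 896×560: fills the width, so the photograph is 896.00 × 384.00.
Second fit — the 16×10 canvas into 5560×4448 spans the width: 5560.00 × 3475.00 (×6.2054 from 896×560).
Applying the same ×6.2054: 384.00 → 2382.86.

2383 px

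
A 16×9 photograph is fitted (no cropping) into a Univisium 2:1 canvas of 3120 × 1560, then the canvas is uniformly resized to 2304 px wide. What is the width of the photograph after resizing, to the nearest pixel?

At 3120×1560 the photograph is height-limited, so width = 1560 × 16/9 ≈ 2773.33 px.
Resizing to 2304 px wide multiplies everything by 0.7385: 2773.33 → 2048.00 px.

2048 px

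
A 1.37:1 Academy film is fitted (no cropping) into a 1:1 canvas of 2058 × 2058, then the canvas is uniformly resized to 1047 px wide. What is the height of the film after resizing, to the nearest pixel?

In the 2058×2058 frame the film fills the width: height = 2058 / 1.370 ≈ 1502.19 px.
Scaling 2058 → 1047 is ×0.5087, so the height becomes 1502.19 × 0.5087 ≈ 764.23 px.

764 px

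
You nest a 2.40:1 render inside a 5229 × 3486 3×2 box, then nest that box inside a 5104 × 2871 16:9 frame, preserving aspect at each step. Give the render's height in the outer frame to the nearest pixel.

First fit — 2.40:1 into 5229×3486 spans the width: 5229.00 × 2178.75.
3×2 in 5104×2871: fills the height, so the intermediate becomes 4306.50 × 2871.00 — a scale of ×0.8236.
So the render's height is 2178.75 × 0.8236 ≈ 1794.38.

1794 px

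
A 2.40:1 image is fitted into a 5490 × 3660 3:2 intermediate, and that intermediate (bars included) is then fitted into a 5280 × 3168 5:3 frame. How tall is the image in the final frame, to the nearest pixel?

1980 px

Inside the 5490×3660 canvas the image is width-limited at 5490.00 × 2287.50.
Second fit — the 3:2 canvas into 5280×3168 spans the height: 4752.00 × 3168.00 (×0.8656 from 5490×3660).
Applying the same ×0.8656: 2287.50 → 1980.00.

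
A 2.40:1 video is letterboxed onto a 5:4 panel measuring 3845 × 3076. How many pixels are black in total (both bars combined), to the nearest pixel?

5667210 pixels

2.40:1 (2.400) > 5:4 (1.250), so the video fills the width.
Content height = 3845 / 2.400 ≈ 1602.0833 px.
Black = 3076 − 1602.0833 = 1473.9167 px.
Across the 3845-px span: 1473.9167 × 3845 ≈ 5667210 px.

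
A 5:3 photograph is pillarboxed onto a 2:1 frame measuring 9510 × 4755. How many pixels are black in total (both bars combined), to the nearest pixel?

Since 1.667 < 2.000, the photograph is height-limited.
That makes the image 7925.0000 px wide (4755 × 5/3).
Leftover width: 9510 − 7925.0000 = 1585.0000 px.
Across the 4755-px span: 1585.0000 × 4755 ≈ 7536675 px.

7536675 pixels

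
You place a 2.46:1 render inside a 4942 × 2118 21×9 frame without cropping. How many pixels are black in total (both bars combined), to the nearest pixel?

Since 2.460 > 2.333, the render is width-limited.
The render is 4942 / 2.460 ≈ 2008.9431 px tall.
Leftover height: 2118 − 2008.9431 = 109.0569 px.
Across the 4942-px span: 109.0569 × 4942 ≈ 538959 px.

538959 pixels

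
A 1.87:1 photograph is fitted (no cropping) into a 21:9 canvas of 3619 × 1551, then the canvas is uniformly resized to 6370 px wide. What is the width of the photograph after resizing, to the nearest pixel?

5105 px

In the 3619×1551 frame the photograph fills the height: width = 1551 × 1.870 ≈ 2900.37 px.
Scaling 3619 → 6370 is ×1.7602, so the width becomes 2900.37 × 1.7602 ≈ 5105.10 px.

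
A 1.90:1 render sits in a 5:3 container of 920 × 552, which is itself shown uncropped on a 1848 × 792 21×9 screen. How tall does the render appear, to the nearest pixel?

695 px

Inside the 920×552 canvas the render is width-limited at 920.00 × 484.21.
Second fit — the 5:3 canvas into 1848×792 spans the height: 1320.00 × 792.00 (×1.4348 from 920×552).
So the render's height is 484.21 × 1.4348 ≈ 694.74.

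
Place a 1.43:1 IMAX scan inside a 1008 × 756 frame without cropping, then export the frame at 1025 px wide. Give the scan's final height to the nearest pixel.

Fitted into 1008×756, the scan spans the width; its height is 1008 / 1.430 ≈ 704.90 px.
Resizing to 1025 px wide multiplies everything by 1.0169: 704.90 → 716.78 px.

717 px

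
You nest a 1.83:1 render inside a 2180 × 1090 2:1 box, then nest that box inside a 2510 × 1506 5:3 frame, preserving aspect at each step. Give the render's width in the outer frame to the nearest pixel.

2297 px

1.83:1 in 2180×1090: fills the height, so the render is 1994.70 × 1090.00.
The 2:1 canvas is width-limited in 2510×1506, giving 2510.00 × 1255.00; scale factor 1.1514.
So the render's width is 1994.70 × 1.1514 ≈ 2296.65.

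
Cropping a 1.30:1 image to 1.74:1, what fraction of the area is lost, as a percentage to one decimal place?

The width stays; only height is cut (since 1.74:1 is wider than 1.30:1).
Area ratio = (1.300)/(1.740) = 74.71%; the remaining 25.29% is cropped out.

25.3%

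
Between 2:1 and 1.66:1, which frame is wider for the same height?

2 and 1.66; 2 > 1.66.

2:1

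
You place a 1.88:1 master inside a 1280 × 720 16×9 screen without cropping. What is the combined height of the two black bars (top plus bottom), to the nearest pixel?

Since 1.880 > 1.778, the master is width-limited.
That makes the image 680.85 px tall (1280 / 1.880).
Leftover height: 720 − 680.85 = 39.15 px.

39 px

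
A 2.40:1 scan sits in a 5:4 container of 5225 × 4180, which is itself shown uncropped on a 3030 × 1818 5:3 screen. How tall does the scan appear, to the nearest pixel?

First fit — 2.40:1 into 5225×4180 spans the width: 5225.00 × 2177.08.
The 5:4 canvas is height-limited in 3030×1818, giving 2272.50 × 1818.00; scale factor 0.4349.
So the scan's height is 2177.08 × 0.4349 ≈ 946.88.

947 px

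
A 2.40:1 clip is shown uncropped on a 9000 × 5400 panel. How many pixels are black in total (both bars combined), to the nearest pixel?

14850000 pixels

2.40:1 (2.400) > 5:3 (1.667), so the clip fills the width.
That makes the image 3750.0000 px tall (9000 / 2.400).
5400 − 3750.0000 = 1650.0000 px of bars.
Across the 9000-px span: 1650.0000 × 9000 ≈ 14850000 px.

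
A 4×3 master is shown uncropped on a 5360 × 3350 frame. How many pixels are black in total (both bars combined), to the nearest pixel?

2992667 pixels

4×3 is narrower than 16:10, so it spans the full height.
Content width = 3350 × 4/3 ≈ 4466.6667 px.
5360 − 4466.6667 = 893.3333 px of bars.
That's 893.3333 × 3350 ≈ 2992667 black pixels.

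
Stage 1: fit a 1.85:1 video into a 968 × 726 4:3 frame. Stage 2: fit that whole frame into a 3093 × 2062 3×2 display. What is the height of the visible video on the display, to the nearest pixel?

1486 px

1.85:1 in 968×726: fills the width, so the video is 968.00 × 523.24.
4:3 in 3093×2062: fills the height, so the intermediate becomes 2749.33 × 2062.00 — a scale of ×2.8402.
The video scales with it: height 523.24 × 2.8402 ≈ 1486.13.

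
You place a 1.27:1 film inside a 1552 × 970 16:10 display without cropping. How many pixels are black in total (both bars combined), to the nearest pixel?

1.27:1 (1.270) < 16:10 (1.600), so the film fills the height.
That makes the image 1231.9000 px wide (970 × 1.270).
Black = 1552 − 1231.9000 = 320.1000 px.
Bar area = 320.1000 × 970 ≈ 310497 px.

310497 pixels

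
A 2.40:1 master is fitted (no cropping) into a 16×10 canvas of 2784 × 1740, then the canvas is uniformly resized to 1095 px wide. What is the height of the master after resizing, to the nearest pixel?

456 px

At 2784×1740 the master is width-limited, so height = 2784 / 2.400 ≈ 1160.00 px.
The frame scales by 1095/2784 = 0.3933; 1160.00 × 0.3933 ≈ 456.25 px.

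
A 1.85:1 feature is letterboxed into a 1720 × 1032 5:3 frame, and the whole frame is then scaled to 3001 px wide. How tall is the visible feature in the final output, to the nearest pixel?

Fitted into 1720×1032, the feature spans the width; its height is 1720 / 1.850 ≈ 929.73 px.
Resizing to 3001 px wide multiplies everything by 1.7448: 929.73 → 1622.16 px.

1622 px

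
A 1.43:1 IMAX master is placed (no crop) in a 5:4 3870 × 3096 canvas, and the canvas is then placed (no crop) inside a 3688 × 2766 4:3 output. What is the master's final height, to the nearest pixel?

Inside the 3870×3096 canvas the master is width-limited at 3870.00 × 2706.29.
Second fit — the 5:4 canvas into 3688×2766 spans the height: 3457.50 × 2766.00 (×0.8934 from 3870×3096).
So the master's height is 2706.29 × 0.8934 ≈ 2417.83.

2418 px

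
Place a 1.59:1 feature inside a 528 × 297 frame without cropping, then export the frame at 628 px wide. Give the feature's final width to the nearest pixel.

562 px

At 528×297 the feature is height-limited, so width = 297 × 1.590 ≈ 472.23 px.
Resizing to 628 px wide multiplies everything by 1.1894: 472.23 → 561.67 px.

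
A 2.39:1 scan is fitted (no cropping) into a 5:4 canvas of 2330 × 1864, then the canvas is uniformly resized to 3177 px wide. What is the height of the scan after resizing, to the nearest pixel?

1329 px

In the 2330×1864 frame the scan fills the width: height = 2330 / 2.390 ≈ 974.90 px.
Resizing to 3177 px wide multiplies everything by 1.3635: 974.90 → 1329.29 px.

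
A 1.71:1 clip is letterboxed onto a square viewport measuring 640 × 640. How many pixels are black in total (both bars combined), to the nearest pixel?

170068 pixels

1.71:1 (1.710) > square (1.000), so the clip fills the width.
That makes the image 374.2690 px tall (640 / 1.710).
Black = 640 − 374.2690 = 265.7310 px.
Bar area = 265.7310 × 640 ≈ 170068 px.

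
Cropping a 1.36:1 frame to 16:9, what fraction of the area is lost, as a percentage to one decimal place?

23.5%

Going from 1.36:1 to 16:9 means cutting height while keeping width.
Area ratio = (1.360)/(1.778) = 76.50%; the remaining 23.50% is cropped out.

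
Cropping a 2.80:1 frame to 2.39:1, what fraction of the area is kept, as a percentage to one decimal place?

85.4%

The height stays; only width is cut (since 2.39:1 is narrower than 2.80:1).
Fraction kept = (2.390)/(2.800) ≈ 85.36%.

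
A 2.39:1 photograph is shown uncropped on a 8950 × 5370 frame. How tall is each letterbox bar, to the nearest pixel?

813 px

2.39:1 (2.390) > 5:3 (1.667), so the photograph fills the width.
Content height = 8950 / 2.390 ≈ 3744.77 px.
Leftover height: 5370 − 3744.77 = 1625.23 px → 812.62 each side.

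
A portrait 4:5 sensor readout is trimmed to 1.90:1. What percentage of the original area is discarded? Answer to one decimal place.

57.9%

The width stays; only height is cut (since 1.90:1 is wider than portrait 4:5).
Fraction kept = (0.800)/(1.900) ≈ 42.11%, so 57.89% is lost.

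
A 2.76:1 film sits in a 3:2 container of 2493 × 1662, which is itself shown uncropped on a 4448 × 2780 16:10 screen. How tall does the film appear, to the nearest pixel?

First fit — 2.76:1 into 2493×1662 spans the width: 2493.00 × 903.26.
3:2 in 4448×2780: fills the height, so the intermediate becomes 4170.00 × 2780.00 — a scale of ×1.6727.
So the film's height is 903.26 × 1.6727 ≈ 1510.87.

1511 px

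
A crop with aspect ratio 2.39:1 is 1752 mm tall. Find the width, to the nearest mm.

Width = 1752 × 2.390 = 4187.28.

4187 mm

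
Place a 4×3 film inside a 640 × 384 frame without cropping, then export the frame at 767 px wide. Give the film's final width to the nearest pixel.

614 px

In the 640×384 frame the film fills the height: width = 384 × 4/3 ≈ 512.00 px.
Scaling 640 → 767 is ×1.1984, so the width becomes 512.00 × 1.1984 ≈ 613.60 px.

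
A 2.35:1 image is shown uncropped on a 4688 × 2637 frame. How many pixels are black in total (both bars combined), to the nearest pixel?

Since 2.350 > 1.778, the image is width-limited.
Content height = 4688 / 2.350 ≈ 1994.8936 px.
Black = 2637 − 1994.8936 = 642.1064 px.
That's 642.1064 × 4688 ≈ 3010195 black pixels.

3010195 pixels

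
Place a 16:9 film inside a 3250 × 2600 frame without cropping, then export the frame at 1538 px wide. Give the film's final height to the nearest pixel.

865 px

In the 3250×2600 frame the film fills the width: height = 3250 × 9/16 ≈ 1828.12 px.
Resizing to 1538 px wide multiplies everything by 0.4732: 1828.12 → 865.12 px.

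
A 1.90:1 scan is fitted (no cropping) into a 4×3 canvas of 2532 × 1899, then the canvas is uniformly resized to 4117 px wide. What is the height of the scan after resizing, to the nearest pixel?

2167 px

Fitted into 2532×1899, the scan spans the width; its height is 2532 / 1.900 ≈ 1332.63 px.
Scaling 2532 → 4117 is ×1.6260, so the height becomes 1332.63 × 1.6260 ≈ 2166.84 px.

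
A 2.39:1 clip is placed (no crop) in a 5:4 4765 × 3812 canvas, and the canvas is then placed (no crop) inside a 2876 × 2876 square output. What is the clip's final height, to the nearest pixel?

2.39:1 in 4765×3812: fills the width, so the clip is 4765.00 × 1993.72.
5:4 in 2876×2876: fills the width, so the intermediate becomes 2876.00 × 2300.80 — a scale of ×0.6036.
The clip scales with it: height 1993.72 × 0.6036 ≈ 1203.35.

1203 px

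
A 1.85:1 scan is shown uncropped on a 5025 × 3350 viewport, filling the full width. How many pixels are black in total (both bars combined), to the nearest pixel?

3184764 pixels

The scan is 5025 / 1.850 ≈ 2716.2162 px tall.
Black = 3350 − 2716.2162 = 633.7838 px.
Bar area = 633.7838 × 5025 ≈ 3184764 px.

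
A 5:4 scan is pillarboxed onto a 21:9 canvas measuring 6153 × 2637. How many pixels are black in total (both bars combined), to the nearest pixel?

7533250 pixels

Since 1.250 < 2.333, the scan is height-limited.
Content width = 2637 × 5/4 ≈ 3296.2500 px.
6153 − 3296.2500 = 2856.7500 px of bars.
Bar area = 2856.7500 × 2637 ≈ 7533250 px.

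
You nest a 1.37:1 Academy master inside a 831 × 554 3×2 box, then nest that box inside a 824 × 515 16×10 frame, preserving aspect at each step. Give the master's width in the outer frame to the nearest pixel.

First fit — 1.37:1 Academy into 831×554 spans the height: 758.98 × 554.00.
The 3×2 canvas is height-limited in 824×515, giving 772.50 × 515.00; scale factor 0.9296.
The master scales with it: width 758.98 × 0.9296 ≈ 705.55.

706 px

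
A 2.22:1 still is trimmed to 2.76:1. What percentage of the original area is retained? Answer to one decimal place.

The width stays; only height is cut (since 2.76:1 is wider than 2.22:1).
Area ratio = (2.220)/(2.760) = 80.43% retained.

80.4%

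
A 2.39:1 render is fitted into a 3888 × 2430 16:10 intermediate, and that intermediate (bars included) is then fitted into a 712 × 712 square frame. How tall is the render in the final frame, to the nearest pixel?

2.39:1 in 3888×2430: fills the width, so the render is 3888.00 × 1626.78.
Second fit — the 16:10 canvas into 712×712 spans the width: 712.00 × 445.00 (×0.1831 from 3888×2430).
So the render's height is 1626.78 × 0.1831 ≈ 297.91.

298 px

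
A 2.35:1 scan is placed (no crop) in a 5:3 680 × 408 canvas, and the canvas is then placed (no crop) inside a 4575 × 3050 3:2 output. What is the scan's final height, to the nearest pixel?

1947 px

2.35:1 in 680×408: fills the width, so the scan is 680.00 × 289.36.
The 5:3 canvas is width-limited in 4575×3050, giving 4575.00 × 2745.00; scale factor 6.7279.
So the scan's height is 289.36 × 6.7279 ≈ 1946.81.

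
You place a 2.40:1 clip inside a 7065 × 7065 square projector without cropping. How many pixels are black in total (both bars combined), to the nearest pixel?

29116631 pixels

Since 2.400 > 1.000, the clip is width-limited.
The clip is 7065 / 2.400 ≈ 2943.7500 px tall.
7065 − 2943.7500 = 4121.2500 px of bars.
That's 4121.2500 × 7065 ≈ 29116631 black pixels.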